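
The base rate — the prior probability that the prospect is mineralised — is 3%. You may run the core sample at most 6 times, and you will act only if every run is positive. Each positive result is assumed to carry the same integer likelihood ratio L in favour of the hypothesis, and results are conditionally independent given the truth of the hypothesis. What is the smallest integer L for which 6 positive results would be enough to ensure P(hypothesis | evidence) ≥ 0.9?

Prior odds = 0.03/0.97 = 3/97.
Target odds = 0.9/0.1 = 9.
Need L⁶ ≥ 9 ÷ (3/97) = 291.
2⁶ = 64 < 291 ≤ 729 = 3⁶, so L = 3.

3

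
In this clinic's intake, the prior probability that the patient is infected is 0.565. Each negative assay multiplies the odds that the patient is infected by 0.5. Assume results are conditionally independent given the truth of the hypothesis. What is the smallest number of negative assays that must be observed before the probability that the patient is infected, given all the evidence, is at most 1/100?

8

Prior odds = 0.565/0.435 = 113/87.
Likelihood ratio per negative assay = 0.5.
Target odds: 0.01 ÷ 0.99 = 1/99.
Require 0.5ⁿ ≤ 1/99 ÷ (113/87) = 29/3729.
0.5⁷ = 0.0078125 is still above 29/3729 but 0.5⁸ = 0.00390625 is at or below it, so n = 8.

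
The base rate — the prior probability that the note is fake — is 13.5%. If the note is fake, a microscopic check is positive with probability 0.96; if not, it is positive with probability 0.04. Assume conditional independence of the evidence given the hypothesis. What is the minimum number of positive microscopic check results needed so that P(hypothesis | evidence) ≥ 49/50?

Prior odds: 0.135 ÷ 0.865 = 27/173.
Likelihood ratio of a positive = 0.96/0.04 = 24.
Target posterior odds = 0.98/0.02 = 49.
Require 24ⁿ ≥ 49 ÷ (27/173) = 8477/27.
24¹ = 24 falls short of 8477/27 but 24² = 576 reaches it, so n = 2.

2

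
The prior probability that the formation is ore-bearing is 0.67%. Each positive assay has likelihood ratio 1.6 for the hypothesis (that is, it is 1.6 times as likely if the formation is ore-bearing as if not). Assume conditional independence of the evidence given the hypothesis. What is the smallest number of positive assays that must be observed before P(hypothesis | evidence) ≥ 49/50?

19

Prior odds: 0.0067 ÷ 0.9933 = 67/9933.
Likelihood ratio per positive assay = 1.6.
Target odds: 0.98 ÷ 0.02 = 49.
Need (67/9933) × 1.6ⁿ ≥ 49, i.e. 1.6ⁿ ≥ 486717/67.
1.6¹⁸ ≈4722.37 falls short of 486717/67 but 1.6¹⁹ ≈7555.79 reaches it, so n = 19.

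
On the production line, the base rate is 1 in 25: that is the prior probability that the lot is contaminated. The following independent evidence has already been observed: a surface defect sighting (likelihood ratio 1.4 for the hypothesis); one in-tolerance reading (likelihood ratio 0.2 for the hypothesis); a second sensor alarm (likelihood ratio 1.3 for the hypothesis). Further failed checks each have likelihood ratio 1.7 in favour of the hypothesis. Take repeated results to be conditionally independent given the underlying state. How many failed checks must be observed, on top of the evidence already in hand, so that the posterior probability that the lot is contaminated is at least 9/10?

13

Prior odds = 0.04/0.96 = 1/24.
Combined Bayes factor of the evidence already in hand = 1.4 × 0.2 × 1.3 = 0.364.
Odds after that evidence = (1/24) × 0.364 = 91/6000.
Target odds = 0.9/0.1 = 9.
Need 1.7ⁿ ≥ 9 ÷ (91/6000) = 54000/91.
1.7¹² ≈582.622 falls short of 54000/91 but 1.7¹³ ≈990.458 reaches it, so n = 13.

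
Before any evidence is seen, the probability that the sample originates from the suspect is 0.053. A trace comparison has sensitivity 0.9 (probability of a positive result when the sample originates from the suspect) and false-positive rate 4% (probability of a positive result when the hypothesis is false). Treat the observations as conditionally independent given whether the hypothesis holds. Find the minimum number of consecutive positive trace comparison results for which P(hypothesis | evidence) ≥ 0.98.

3

Prior odds: 0.053 ÷ 0.947 = 53/947.
Likelihood ratio of a positive result = 0.9/0.04 = 22.5.
Target odds: 0.98 ÷ 0.02 = 49.
Need (53/947) × 22.5ⁿ ≥ 49, i.e. 22.5ⁿ ≥ 46403/53.
22.5² = 506.25 falls short of 46403/53 but 22.5³ = 11390.625 reaches it, so n = 3.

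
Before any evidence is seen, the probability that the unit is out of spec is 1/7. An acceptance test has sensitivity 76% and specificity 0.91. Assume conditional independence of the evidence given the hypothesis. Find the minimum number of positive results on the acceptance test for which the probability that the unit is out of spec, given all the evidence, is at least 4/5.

Prior odds = (1/7)/(6/7) = 1/6.
False-positive rate = 1 − 0.91 = 0.09; likelihood ratio of a positive = 0.76/0.09 = 76/9.
Target odds: 0.8 ÷ 0.2 = 4.
Need (1/6) × (76/9)ⁿ ≥ 4, i.e. (76/9)ⁿ ≥ 24.
(76/9)¹ = 76/9 falls short of 24 but (76/9)² = 5776/81 reaches it, so n = 2.

2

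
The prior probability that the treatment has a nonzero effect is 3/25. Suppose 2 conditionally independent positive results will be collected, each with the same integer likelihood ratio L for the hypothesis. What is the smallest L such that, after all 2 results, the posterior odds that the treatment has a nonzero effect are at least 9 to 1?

Prior odds = 0.12/0.88 = 3/22.
Target odds = 9.
Need L² ≥ 9 ÷ (3/22) = 66.
8² = 64 < 66 ≤ 81 = 9², so L = 9.

9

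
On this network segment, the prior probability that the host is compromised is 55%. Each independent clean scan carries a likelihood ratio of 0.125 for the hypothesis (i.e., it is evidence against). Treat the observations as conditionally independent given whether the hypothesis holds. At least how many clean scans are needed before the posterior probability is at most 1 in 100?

3

Prior odds = 0.55/0.45 = 11/9.
Likelihood ratio per clean scan = 0.125.
Target posterior odds = 0.01/0.99 = 1/99.
Require 0.125ⁿ ≤ 1/99 ÷ (11/9) = 1/121.
0.125² = 0.015625 is still above 1/121 but 0.125³ = 0.001953125 is at or below it, so n = 3.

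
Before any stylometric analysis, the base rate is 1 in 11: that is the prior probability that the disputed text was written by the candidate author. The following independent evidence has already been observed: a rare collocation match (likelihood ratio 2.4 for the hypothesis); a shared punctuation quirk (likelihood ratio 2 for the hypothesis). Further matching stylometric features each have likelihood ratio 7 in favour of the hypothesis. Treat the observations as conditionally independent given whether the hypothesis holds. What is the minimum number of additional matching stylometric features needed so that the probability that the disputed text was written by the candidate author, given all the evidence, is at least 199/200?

Prior odds = (1/11)/(10/11) = 0.1.
Combined Bayes factor of the evidence already in hand = 2.4 × 2 = 4.8.
Odds after that evidence = 0.1 × 4.8 = 0.48.
Target odds = 0.995/0.005 = 199.
Need 7ⁿ ≥ 199 ÷ 0.48 = 4975/12.
7³ = 343 falls short of 4975/12 but 7⁴ = 2401 reaches it, so n = 4.

4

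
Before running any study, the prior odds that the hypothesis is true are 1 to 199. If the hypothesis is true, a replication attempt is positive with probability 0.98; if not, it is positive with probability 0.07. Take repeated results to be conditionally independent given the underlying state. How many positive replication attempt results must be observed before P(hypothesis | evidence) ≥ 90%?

Prior odds = 1/199.
Likelihood ratio of a positive = 0.98/0.07 = 14.
Target posterior odds = 0.9/0.1 = 9.
Require 14ⁿ ≥ 9 ÷ (1/199) = 1791.
14² = 196 falls short of 1791 but 14³ = 2744 reaches it, so n = 3.

3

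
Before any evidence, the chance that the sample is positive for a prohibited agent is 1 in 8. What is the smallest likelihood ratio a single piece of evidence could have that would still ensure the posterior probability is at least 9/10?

Prior odds = 0.125/0.875 = 1/7.
Target odds = 0.9/0.1 = 9.
Required Bayes factor = 9 ÷ (1/7) = 63.

63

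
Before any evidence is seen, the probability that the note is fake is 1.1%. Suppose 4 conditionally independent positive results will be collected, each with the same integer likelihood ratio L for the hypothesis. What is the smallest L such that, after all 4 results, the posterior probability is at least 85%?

Prior odds = 0.011/0.989 = 11/989.
Target odds = 0.85/0.15 = 17/3.
Need L⁴ ≥ 17/3 ÷ (11/989) = 16813/33.
4⁴ = 256 < 16813/33 ≤ 625 = 5⁴, so L = 5.

5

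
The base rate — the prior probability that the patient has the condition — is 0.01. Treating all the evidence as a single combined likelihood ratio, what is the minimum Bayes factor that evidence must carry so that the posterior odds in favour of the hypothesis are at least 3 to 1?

Prior odds = 0.01/0.99 = 1/99.
Target odds = 3.
Required Bayes factor = 3 ÷ (1/99) = 297.

297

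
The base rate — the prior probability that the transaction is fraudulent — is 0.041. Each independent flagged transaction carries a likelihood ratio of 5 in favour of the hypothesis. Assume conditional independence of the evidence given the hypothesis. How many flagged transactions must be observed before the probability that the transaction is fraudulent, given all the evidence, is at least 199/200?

6

Prior odds = 0.041/0.959 = 41/959.
Likelihood ratio per flagged transaction = 5.
Target odds: 0.995 ÷ 0.005 = 199.
Require 5ⁿ ≥ 199 ÷ (41/959) = 190841/41.
5⁵ = 3125 falls short of 190841/41 but 5⁶ = 15625 reaches it, so n = 6.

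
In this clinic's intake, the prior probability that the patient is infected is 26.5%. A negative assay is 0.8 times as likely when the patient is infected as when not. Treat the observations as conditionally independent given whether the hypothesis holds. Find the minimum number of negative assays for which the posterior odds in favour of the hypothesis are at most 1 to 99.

Prior odds: 0.265 ÷ 0.735 = 53/147.
Likelihood ratio per negative assay = 0.8.
Target odds = 1/99.
Require 0.8ⁿ ≤ 1/99 ÷ (53/147) = 49/1749.
0.8¹⁶ ≈0.0281475 is still above 49/1749 but 0.8¹⁷ ≈0.022518 is at or below it, so n = 17.

17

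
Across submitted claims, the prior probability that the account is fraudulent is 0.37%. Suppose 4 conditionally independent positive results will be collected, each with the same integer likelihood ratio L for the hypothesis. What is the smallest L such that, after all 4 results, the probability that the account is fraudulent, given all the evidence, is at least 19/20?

Prior odds = 0.0037/0.9963 = 37/9963.
Target odds = 0.95/0.05 = 19.
Need L⁴ ≥ 19 ÷ (37/9963) = 189297/37.
8⁴ = 4096 < 189297/37 ≤ 6561 = 9⁴, so L = 9.

9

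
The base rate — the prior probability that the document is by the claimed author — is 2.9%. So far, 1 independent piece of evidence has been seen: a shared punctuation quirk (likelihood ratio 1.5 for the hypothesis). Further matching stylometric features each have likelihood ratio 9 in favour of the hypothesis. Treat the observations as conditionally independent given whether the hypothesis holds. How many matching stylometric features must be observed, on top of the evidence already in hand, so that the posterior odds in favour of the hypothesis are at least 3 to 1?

Prior odds = 0.029/0.971 = 29/971.
Bayes factor of the evidence already in hand = 1.5.
Odds after that evidence = (29/971) × 1.5 = 87/1942.
Target odds = 3.
Need 9ⁿ ≥ 3 ÷ (87/1942) = 1942/29.
9¹ = 9 falls short of 1942/29 but 9² = 81 reaches it, so n = 2.

2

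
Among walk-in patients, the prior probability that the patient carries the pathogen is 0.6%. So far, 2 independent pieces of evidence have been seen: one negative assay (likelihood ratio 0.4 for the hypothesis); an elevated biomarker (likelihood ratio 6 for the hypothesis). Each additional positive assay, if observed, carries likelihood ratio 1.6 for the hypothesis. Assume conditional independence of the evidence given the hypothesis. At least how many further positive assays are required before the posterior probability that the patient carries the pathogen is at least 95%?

Prior odds = 0.006/0.994 = 3/497.
Combined Bayes factor of the evidence already in hand = 0.4 × 6 = 2.4.
Odds after that evidence = (3/497) × 2.4 = 36/2485.
Target odds = 0.95/0.05 = 19.
Need 1.6ⁿ ≥ 19 ÷ (36/2485) = 47215/36.
1.6¹⁵ ≈1152.92 falls short of 47215/36 but 1.6¹⁶ ≈1844.67 reaches it, so n = 16.

16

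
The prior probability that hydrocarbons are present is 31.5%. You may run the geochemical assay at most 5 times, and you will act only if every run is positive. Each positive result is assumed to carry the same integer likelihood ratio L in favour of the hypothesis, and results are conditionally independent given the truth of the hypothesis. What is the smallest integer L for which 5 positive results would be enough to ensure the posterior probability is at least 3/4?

2

Prior odds = 0.315/0.685 = 63/137.
Target odds = 0.75/0.25 = 3.
Need L⁵ ≥ 3 ÷ (63/137) = 137/21.
1⁵ = 1 < 137/21 ≤ 32 = 2⁵, so L = 2.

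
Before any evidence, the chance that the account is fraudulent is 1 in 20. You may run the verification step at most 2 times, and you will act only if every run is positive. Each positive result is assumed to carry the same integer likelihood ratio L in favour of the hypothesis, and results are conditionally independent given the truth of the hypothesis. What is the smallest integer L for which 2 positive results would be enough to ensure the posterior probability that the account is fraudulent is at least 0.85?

11

Prior odds = 0.05/0.95 = 1/19.
Target odds = 0.85/0.15 = 17/3.
Need L² ≥ 17/3 ÷ (1/19) = 323/3.
10² = 100 < 323/3 ≤ 121 = 11², so L = 11.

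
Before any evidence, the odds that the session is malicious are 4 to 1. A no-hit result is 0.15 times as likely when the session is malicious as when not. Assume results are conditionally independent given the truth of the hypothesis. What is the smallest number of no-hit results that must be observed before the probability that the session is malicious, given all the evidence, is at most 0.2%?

Prior odds = 4.
Likelihood ratio per no-hit result = 0.15.
Target odds: 0.002 ÷ 0.998 = 1/499.
Require 0.15ⁿ ≤ 1/499 ÷ 4 = 1/1996.
0.15⁴ = 81/160000 is still above 1/1996 but 0.15⁵ = 243/3200000 is at or below it, so n = 5.

5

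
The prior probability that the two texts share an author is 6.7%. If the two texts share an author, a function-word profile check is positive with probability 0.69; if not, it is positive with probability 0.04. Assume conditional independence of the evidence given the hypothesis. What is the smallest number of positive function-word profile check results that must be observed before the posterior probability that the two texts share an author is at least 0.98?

Prior odds = 0.067/0.933 = 67/933.
Likelihood ratio of a positive = 0.69/0.04 = 17.25.
Target posterior odds = 0.98/0.02 = 49.
Require 17.25ⁿ ≥ 49 ÷ (67/933) = 45717/67.
17.25² = 297.5625 falls short of 45717/67 but 17.25³ = 5132.953125 reaches it, so n = 3.

3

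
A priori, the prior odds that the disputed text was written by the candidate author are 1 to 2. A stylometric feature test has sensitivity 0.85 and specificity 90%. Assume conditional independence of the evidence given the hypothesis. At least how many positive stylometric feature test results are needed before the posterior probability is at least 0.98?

Prior odds = 0.5.
False-positive rate = 1 − 0.9 = 0.1; likelihood ratio of a positive = 0.85/0.1 = 8.5.
Target odds: 0.98 ÷ 0.02 = 49.
Require 8.5ⁿ ≥ 49 ÷ 0.5 = 98.
8.5² = 72.25 falls short of 98 but 8.5³ = 614.125 reaches it, so n = 3.

3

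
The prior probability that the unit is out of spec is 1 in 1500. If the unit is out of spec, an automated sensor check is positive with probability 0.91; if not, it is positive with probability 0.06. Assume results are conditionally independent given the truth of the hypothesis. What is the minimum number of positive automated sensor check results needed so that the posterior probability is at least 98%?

5

Prior odds: (1/1500) ÷ (1499/1500) = 1/1499.
Likelihood ratio of a positive = 0.91/0.06 = 91/6.
Target odds: 0.98 ÷ 0.02 = 49.
Need (1/1499) × (91/6)ⁿ ≥ 49, i.e. (91/6)ⁿ ≥ 73451.
(91/6)⁴ = 68574961/1296 falls short of 73451 but (91/6)⁵ ≈802510 reaches it, so n = 5.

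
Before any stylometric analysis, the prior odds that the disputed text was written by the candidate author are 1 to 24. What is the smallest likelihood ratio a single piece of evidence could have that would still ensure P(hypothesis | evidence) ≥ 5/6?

Prior odds = 1/24.
Target odds = (5/6)/(1/6) = 5.
Required Bayes factor = 5 ÷ (1/24) = 120.

120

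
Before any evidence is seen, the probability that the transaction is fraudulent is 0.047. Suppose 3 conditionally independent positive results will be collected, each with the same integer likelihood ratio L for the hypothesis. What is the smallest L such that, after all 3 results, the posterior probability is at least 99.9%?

28

Prior odds = 0.047/0.953 = 47/953.
Target odds = 0.999/0.001 = 999.
Need L³ ≥ 999 ÷ (47/953) = 952047/47.
27³ = 19683 < 952047/47 ≤ 21952 = 28³, so L = 28.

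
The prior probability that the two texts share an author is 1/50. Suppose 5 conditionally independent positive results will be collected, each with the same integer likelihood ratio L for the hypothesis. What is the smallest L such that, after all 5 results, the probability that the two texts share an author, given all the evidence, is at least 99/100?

6

Prior odds = 0.02/0.98 = 1/49.
Target odds = 0.99/0.01 = 99.
Need L⁵ ≥ 99 ÷ (1/49) = 4851.
5⁵ = 3125 < 4851 ≤ 7776 = 6⁵, so L = 6.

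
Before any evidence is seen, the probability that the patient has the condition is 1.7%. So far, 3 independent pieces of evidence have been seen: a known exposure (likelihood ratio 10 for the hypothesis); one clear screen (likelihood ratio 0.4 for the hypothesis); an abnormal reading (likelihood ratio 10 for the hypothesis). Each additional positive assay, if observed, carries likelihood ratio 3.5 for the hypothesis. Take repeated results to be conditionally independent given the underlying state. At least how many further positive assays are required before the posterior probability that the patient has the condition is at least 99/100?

Prior odds = 0.017/0.983 = 17/983.
Combined Bayes factor of the evidence already in hand = 10 × 0.4 × 10 = 40.
Odds after that evidence = (17/983) × 40 = 680/983.
Target odds = 0.99/0.01 = 99.
Need 3.5ⁿ ≥ 99 ÷ (680/983) = 97317/680.
3.5³ = 42.875 falls short of 97317/680 but 3.5⁴ = 150.0625 reaches it, so n = 4.

4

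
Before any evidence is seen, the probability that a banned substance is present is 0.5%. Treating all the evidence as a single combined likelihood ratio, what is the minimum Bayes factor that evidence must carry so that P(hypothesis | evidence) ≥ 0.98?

9751

Prior odds = 0.005/0.995 = 1/199.
Target odds = 0.98/0.02 = 49.
Required Bayes factor = 49 ÷ (1/199) = 9751.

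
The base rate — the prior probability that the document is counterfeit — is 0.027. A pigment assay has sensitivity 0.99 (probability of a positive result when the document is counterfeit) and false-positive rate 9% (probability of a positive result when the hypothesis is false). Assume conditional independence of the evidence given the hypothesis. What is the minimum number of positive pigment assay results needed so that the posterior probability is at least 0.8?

Prior odds = 0.027/0.973 = 27/973.
Likelihood ratio of a positive result = 0.99/0.09 = 11.
Target odds: 0.8 ÷ 0.2 = 4.
Need (27/973) × 11ⁿ ≥ 4, i.e. 11ⁿ ≥ 3892/27.
11² = 121 falls short of 3892/27 but 11³ = 1331 reaches it, so n = 3.

3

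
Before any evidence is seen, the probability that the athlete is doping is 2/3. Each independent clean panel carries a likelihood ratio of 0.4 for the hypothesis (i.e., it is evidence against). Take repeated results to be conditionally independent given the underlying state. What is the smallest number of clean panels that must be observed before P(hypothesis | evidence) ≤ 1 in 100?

6

Prior odds: (2/3) ÷ (1/3) = 2.
Likelihood ratio per clean panel = 0.4.
Target posterior odds = 0.01/0.99 = 1/99.
Require 0.4ⁿ ≤ 1/99 ÷ 2 = 1/198.
0.4⁵ = 0.01024 is still above 1/198 but 0.4⁶ = 64/15625 is at or below it, so n = 6.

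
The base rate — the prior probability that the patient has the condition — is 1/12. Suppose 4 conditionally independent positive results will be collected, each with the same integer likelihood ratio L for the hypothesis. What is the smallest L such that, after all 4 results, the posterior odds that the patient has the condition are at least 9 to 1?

Prior odds = (1/12)/(11/12) = 1/11.
Target odds = 9.
Need L⁴ ≥ 9 ÷ (1/11) = 99.
3⁴ = 81 < 99 ≤ 256 = 4⁴, so L = 4.

4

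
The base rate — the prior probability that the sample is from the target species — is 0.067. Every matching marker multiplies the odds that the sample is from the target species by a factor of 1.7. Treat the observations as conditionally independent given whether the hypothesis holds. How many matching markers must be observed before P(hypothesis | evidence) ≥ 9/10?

Prior odds = 0.067/0.933 = 67/933.
Likelihood ratio per matching marker = 1.7.
Target posterior odds = 0.9/0.1 = 9.
Require 1.7ⁿ ≥ 9 ÷ (67/933) = 8397/67.
1.7⁹ ≈118.588 falls short of 8397/67 but 1.7¹⁰ ≈201.599 reaches it, so n = 10.

10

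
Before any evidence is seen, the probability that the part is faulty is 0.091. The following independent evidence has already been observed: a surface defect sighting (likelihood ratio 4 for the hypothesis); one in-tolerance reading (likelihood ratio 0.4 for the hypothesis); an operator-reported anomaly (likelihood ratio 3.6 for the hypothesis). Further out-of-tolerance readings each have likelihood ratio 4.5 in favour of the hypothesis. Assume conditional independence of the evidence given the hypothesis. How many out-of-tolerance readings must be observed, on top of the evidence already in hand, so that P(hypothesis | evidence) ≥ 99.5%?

Prior odds = 0.091/0.909 = 91/909.
Combined Bayes factor of the evidence already in hand = 4 × 0.4 × 3.6 = 5.76.
Odds after that evidence = (91/909) × 5.76 = 1456/2525.
Target odds = 0.995/0.005 = 199.
Need 4.5ⁿ ≥ 199 ÷ (1456/2525) = 502475/1456.
4.5³ = 91.125 falls short of 502475/1456 but 4.5⁴ = 410.0625 reaches it, so n = 4.

4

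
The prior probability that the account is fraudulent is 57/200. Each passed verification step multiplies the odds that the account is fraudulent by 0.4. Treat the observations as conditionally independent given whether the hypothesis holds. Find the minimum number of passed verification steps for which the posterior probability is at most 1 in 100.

5

Prior odds: 0.285 ÷ 0.715 = 57/143.
Likelihood ratio per passed verification step = 0.4.
Target posterior odds = 0.01/0.99 = 1/99.
Need (57/143) × 0.4ⁿ ≤ 1/99, i.e. 0.4ⁿ ≤ 13/513.
0.4⁴ = 0.0256 is still above 13/513 but 0.4⁵ = 0.01024 is at or below it, so n = 5.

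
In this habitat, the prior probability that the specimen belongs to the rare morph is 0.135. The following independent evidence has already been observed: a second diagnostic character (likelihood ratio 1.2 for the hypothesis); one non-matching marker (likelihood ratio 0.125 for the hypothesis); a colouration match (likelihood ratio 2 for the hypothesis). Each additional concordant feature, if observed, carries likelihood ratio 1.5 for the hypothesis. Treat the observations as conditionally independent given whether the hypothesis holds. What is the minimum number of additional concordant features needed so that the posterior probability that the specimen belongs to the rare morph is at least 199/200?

Prior odds = 0.135/0.865 = 27/173.
Combined Bayes factor of the evidence already in hand = 1.2 × 0.125 × 2 = 0.3.
Odds after that evidence = (27/173) × 0.3 = 81/1730.
Target odds = 0.995/0.005 = 199.
Need 1.5ⁿ ≥ 199 ÷ (81/1730) = 344270/81.
1.5²⁰ ≈3325.26 falls short of 344270/81 but 1.5²¹ ≈4987.89 reaches it, so n = 21.

21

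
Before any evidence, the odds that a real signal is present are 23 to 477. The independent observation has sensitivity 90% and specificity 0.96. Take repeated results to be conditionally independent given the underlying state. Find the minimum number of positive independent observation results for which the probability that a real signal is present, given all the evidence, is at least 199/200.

3

Prior odds = 23/477.
False-positive rate = 1 − 0.96 = 0.04; likelihood ratio of a positive = 0.9/0.04 = 22.5.
Target posterior odds = 0.995/0.005 = 199.
Require 22.5ⁿ ≥ 199 ÷ (23/477) = 94923/23.
22.5² = 506.25 falls short of 94923/23 but 22.5³ = 11390.625 reaches it, so n = 3.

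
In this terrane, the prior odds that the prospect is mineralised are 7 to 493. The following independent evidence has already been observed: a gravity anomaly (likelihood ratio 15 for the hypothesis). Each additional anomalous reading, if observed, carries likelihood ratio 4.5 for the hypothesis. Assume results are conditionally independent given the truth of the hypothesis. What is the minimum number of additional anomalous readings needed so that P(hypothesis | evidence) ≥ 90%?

Prior odds = 7/493.
Bayes factor of the evidence already in hand = 15.
Odds after that evidence = (7/493) × 15 = 105/493.
Target odds = 0.9/0.1 = 9.
Need 4.5ⁿ ≥ 9 ÷ (105/493) = 1479/35.
4.5² = 20.25 falls short of 1479/35 but 4.5³ = 91.125 reaches it, so n = 3.

3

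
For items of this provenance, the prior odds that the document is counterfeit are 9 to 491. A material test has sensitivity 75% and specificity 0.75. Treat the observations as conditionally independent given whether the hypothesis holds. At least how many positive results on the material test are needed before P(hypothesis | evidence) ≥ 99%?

8

Prior odds = 9/491.
False-positive rate = 1 − 0.75 = 0.25; likelihood ratio of a positive = 0.75/0.25 = 3.
Target posterior odds = 0.99/0.01 = 99.
Need (9/491) × 3ⁿ ≥ 99, i.e. 3ⁿ ≥ 5401.
3⁷ = 2187 falls short of 5401 but 3⁸ = 6561 reaches it, so n = 8.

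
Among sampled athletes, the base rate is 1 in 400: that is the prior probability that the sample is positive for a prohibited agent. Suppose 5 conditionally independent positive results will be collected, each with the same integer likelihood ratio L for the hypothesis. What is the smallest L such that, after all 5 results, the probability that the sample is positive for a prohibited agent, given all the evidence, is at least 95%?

6

Prior odds = 0.0025/0.9975 = 1/399.
Target odds = 0.95/0.05 = 19.
Need L⁵ ≥ 19 ÷ (1/399) = 7581.
5⁵ = 3125 < 7581 ≤ 7776 = 6⁵, so L = 6.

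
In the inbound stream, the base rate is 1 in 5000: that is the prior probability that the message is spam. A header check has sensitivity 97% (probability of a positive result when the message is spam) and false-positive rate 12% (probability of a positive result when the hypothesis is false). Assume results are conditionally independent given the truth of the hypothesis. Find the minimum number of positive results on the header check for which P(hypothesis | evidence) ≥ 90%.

Prior odds = 0.0002/0.9998 = 1/4999.
Likelihood ratio of a positive result = 0.97/0.12 = 97/12.
Target posterior odds = 0.9/0.1 = 9.
Need (1/4999) × (97/12)ⁿ ≥ 9, i.e. (97/12)ⁿ ≥ 44991.
(97/12)⁵ ≈34510.6 falls short of 44991 but (97/12)⁶ ≈278961 reaches it, so n = 6.

6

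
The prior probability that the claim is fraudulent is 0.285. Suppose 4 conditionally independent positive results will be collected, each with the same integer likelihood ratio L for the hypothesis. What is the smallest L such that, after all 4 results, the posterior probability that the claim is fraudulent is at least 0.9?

3

Prior odds = 0.285/0.715 = 57/143.
Target odds = 0.9/0.1 = 9.
Need L⁴ ≥ 9 ÷ (57/143) = 429/19.
2⁴ = 16 < 429/19 ≤ 81 = 3⁴, so L = 3.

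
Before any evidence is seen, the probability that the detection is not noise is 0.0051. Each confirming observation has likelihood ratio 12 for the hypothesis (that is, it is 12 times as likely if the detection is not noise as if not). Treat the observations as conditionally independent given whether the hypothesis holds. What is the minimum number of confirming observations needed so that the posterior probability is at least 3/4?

3

Prior odds: 0.0051 ÷ 0.9949 = 51/9949.
Likelihood ratio per confirming observation = 12.
Target posterior odds = 0.75/0.25 = 3.
Need (51/9949) × 12ⁿ ≥ 3, i.e. 12ⁿ ≥ 9949/17.
12² = 144 falls short of 9949/17 but 12³ = 1728 reaches it, so n = 3.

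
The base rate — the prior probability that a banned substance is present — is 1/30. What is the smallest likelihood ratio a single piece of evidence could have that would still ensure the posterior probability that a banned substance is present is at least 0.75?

Prior odds = (1/30)/(29/30) = 1/29.
Target odds = 0.75/0.25 = 3.
Required Bayes factor = 3 ÷ (1/29) = 87.

87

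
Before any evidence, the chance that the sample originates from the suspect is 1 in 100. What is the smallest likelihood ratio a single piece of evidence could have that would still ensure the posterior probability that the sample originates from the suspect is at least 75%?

Prior odds = 0.01/0.99 = 1/99.
Target odds = 0.75/0.25 = 3.
Required Bayes factor = 3 ÷ (1/99) = 297.

297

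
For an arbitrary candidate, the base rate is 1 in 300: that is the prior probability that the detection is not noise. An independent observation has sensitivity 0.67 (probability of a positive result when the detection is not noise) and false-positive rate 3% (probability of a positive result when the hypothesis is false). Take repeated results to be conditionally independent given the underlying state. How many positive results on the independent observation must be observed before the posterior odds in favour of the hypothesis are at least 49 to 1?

4

Prior odds: (1/300) ÷ (299/300) = 1/299.
Likelihood ratio of a positive result = 0.67/0.03 = 67/3.
Target odds = 49.
Require (67/3)ⁿ ≥ 49 ÷ (1/299) = 14651.
(67/3)³ = 300763/27 falls short of 14651 but (67/3)⁴ = 20151121/81 reaches it, so n = 4.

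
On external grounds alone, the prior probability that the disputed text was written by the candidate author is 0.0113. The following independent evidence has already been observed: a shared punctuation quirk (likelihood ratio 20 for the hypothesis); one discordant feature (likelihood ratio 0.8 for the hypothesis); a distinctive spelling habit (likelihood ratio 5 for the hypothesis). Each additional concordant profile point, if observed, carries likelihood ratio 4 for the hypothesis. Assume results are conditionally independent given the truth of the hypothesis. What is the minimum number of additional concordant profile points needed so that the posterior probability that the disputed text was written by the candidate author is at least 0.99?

4

Prior odds = 0.0113/0.9887 = 113/9887.
Combined Bayes factor of the evidence already in hand = 20 × 0.8 × 5 = 80.
Odds after that evidence = (113/9887) × 80 = 9040/9887.
Target odds = 0.99/0.01 = 99.
Need 4ⁿ ≥ 99 ÷ (9040/9887) = 978813/9040.
4³ = 64 falls short of 978813/9040 but 4⁴ = 256 reaches it, so n = 4.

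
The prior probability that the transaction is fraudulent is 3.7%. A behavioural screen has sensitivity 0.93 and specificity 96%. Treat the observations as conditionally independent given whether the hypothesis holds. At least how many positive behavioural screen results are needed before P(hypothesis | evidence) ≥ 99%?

3

Prior odds: 0.037 ÷ 0.963 = 37/963.
False-positive rate = 1 − 0.96 = 0.04; likelihood ratio of a positive = 0.93/0.04 = 23.25.
Target posterior odds = 0.99/0.01 = 99.
Need (37/963) × 23.25ⁿ ≥ 99, i.e. 23.25ⁿ ≥ 95337/37.
23.25² = 540.5625 falls short of 95337/37 but 23.25³ = 804357/64 reaches it, so n = 3.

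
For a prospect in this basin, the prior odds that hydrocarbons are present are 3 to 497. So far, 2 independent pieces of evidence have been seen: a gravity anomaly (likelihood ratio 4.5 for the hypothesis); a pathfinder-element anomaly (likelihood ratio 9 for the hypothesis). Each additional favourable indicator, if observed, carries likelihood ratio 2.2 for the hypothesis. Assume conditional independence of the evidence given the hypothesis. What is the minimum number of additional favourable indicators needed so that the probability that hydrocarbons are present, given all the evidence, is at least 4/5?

Prior odds = 3/497.
Combined Bayes factor of the evidence already in hand = 4.5 × 9 = 40.5.
Odds after that evidence = (3/497) × 40.5 = 243/994.
Target odds = 0.8/0.2 = 4.
Need 2.2ⁿ ≥ 4 ÷ (243/994) = 3976/243.
2.2³ = 10.648 falls short of 3976/243 but 2.2⁴ = 23.4256 reaches it, so n = 4.

4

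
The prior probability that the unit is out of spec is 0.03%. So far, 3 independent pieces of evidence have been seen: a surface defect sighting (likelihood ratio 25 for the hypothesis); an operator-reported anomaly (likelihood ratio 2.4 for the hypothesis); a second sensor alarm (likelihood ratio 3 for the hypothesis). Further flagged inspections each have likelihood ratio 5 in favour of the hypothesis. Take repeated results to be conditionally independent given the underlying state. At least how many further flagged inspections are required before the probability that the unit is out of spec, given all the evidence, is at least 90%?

Prior odds = 0.0003/0.9997 = 3/9997.
Combined Bayes factor of the evidence already in hand = 25 × 2.4 × 3 = 180.
Odds after that evidence = (3/9997) × 180 = 540/9997.
Target odds = 0.9/0.1 = 9.
Need 5ⁿ ≥ 9 ÷ (540/9997) = 9997/60.
5³ = 125 falls short of 9997/60 but 5⁴ = 625 reaches it, so n = 4.

4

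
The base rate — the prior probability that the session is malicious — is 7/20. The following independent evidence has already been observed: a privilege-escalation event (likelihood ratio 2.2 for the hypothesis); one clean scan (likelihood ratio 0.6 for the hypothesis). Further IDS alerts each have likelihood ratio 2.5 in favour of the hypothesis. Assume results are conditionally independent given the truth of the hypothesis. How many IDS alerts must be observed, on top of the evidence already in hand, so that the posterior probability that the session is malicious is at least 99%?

Prior odds = 0.35/0.65 = 7/13.
Combined Bayes factor of the evidence already in hand = 2.2 × 0.6 = 1.32.
Odds after that evidence = (7/13) × 1.32 = 231/325.
Target odds = 0.99/0.01 = 99.
Need 2.5ⁿ ≥ 99 ÷ (231/325) = 975/7.
2.5⁵ = 97.65625 falls short of 975/7 but 2.5⁶ = 244.140625 reaches it, so n = 6.

6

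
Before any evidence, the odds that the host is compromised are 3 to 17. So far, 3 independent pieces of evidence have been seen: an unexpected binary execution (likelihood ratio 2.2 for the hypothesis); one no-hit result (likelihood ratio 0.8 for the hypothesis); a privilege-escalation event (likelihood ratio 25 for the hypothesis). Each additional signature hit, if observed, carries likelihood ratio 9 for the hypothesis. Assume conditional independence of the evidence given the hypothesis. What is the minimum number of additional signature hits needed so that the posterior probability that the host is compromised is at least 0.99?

2

Prior odds = 3/17.
Combined Bayes factor of the evidence already in hand = 2.2 × 0.8 × 25 = 44.
Odds after that evidence = (3/17) × 44 = 132/17.
Target odds = 0.99/0.01 = 99.
Need 9ⁿ ≥ 99 ÷ (132/17) = 12.75.
9¹ = 9 falls short of 12.75 but 9² = 81 reaches it, so n = 2.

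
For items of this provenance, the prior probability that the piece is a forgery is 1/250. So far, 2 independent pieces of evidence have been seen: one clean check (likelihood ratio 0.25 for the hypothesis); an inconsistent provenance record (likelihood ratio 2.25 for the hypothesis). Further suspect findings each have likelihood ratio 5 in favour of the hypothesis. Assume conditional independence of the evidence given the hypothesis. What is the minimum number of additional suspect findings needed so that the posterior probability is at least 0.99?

Prior odds = 0.004/0.996 = 1/249.
Combined Bayes factor of the evidence already in hand = 0.25 × 2.25 = 0.5625.
Odds after that evidence = (1/249) × 0.5625 = 3/1328.
Target odds = 0.99/0.01 = 99.
Need 5ⁿ ≥ 99 ÷ (3/1328) = 43824.
5⁶ = 15625 falls short of 43824 but 5⁷ = 78125 reaches it, so n = 7.

7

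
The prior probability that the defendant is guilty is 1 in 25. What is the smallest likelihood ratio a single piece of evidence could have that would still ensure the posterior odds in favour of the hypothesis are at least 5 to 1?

120

Prior odds = 0.04/0.96 = 1/24.
Target odds = 5.
Required Bayes factor = 5 ÷ (1/24) = 120.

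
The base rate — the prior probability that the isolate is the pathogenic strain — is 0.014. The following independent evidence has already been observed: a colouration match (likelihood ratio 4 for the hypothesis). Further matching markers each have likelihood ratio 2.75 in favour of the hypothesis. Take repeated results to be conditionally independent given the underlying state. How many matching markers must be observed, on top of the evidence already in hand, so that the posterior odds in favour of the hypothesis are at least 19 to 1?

6

Prior odds = 0.014/0.986 = 7/493.
Bayes factor of the evidence already in hand = 4.
Odds after that evidence = (7/493) × 4 = 28/493.
Target odds = 19.
Need 2.75ⁿ ≥ 19 ÷ (28/493) = 9367/28.
2.75⁵ = 161051/1024 falls short of 9367/28 but 2.75⁶ = 1771561/4096 reaches it, so n = 6.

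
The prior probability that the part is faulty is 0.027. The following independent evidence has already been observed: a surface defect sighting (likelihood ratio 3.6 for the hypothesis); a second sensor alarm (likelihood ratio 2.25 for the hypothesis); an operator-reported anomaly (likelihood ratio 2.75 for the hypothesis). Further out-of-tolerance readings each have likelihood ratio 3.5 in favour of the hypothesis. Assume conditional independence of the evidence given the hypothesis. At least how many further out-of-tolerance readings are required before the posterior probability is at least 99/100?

Prior odds = 0.027/0.973 = 27/973.
Combined Bayes factor of the evidence already in hand = 3.6 × 2.25 × 2.75 = 22.275.
Odds after that evidence = (27/973) × 22.275 = 24057/38920.
Target odds = 0.99/0.01 = 99.
Need 3.5ⁿ ≥ 99 ÷ (24057/38920) = 38920/243.
3.5⁴ = 150.0625 falls short of 38920/243 but 3.5⁵ = 525.21875 reaches it, so n = 5.

5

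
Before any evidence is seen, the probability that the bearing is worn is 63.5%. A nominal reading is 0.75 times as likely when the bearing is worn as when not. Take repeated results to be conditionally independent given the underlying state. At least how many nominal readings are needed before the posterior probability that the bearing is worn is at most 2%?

Prior odds = 0.635/0.365 = 127/73.
Likelihood ratio per nominal reading = 0.75.
Target posterior odds = 0.02/0.98 = 1/49.
Need (127/73) × 0.75ⁿ ≤ 1/49, i.e. 0.75ⁿ ≤ 73/6223.
0.75¹⁵ ≈0.0133635 is still above 73/6223 but 0.75¹⁶ ≈0.0100226 is at or below it, so n = 16.

16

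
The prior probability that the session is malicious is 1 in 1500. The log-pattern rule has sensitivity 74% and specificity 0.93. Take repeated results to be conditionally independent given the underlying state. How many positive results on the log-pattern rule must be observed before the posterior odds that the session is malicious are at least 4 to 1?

Prior odds = (1/1500)/(1499/1500) = 1/1499.
False-positive rate = 1 − 0.93 = 0.07; likelihood ratio of a positive = 0.74/0.07 = 74/7.
Target odds = 4.
Need (1/1499) × (74/7)ⁿ ≥ 4, i.e. (74/7)ⁿ ≥ 5996.
(74/7)³ = 405224/343 falls short of 5996 but (74/7)⁴ = 29986576/2401 reaches it, so n = 4.

4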